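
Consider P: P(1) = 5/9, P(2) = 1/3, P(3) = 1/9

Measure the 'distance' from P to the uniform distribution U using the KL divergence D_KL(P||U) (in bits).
0.2333 bits

U(i) = 1/3 for all i

D_KL(P||U) = Σ P(x) log₂(P(x) / (1/3))
           = Σ P(x) log₂(P(x)) + log₂(3)
           = log₂(3) - H(P)

H(P) = -Σ P(x) log₂(P(x)):
  -P(1)·log₂(P(1)) = -(5/9)·log₂(5/9) = 0.47111
  -P(2)·log₂(P(2)) = -(1/3)·log₂(1/3) = 0.52832
  -P(3)·log₂(P(3)) = -(1/9)·log₂(1/9) = 0.35221
H(P) = 0.47111 + 0.52832 + 0.35221 = 1.35164 bits

log₂(3) = 1.58496 bits

D_KL(P||U) = 1.58496 - 1.35164 = 0.23332 ≈ 0.2333 bits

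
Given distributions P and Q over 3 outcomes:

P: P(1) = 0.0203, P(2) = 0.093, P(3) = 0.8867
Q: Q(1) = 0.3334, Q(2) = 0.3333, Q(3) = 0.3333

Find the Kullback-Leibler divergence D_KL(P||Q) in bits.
0.9985 bits

D_KL(P||Q) = Σ P(x) log₂(P(x)/Q(x))

Computing term by term:
  P(1)·log₂(P(1)/Q(1)) = 0.0203·log₂(0.0203/0.3334) = -0.08197
  P(2)·log₂(P(2)/Q(2)) = 0.093·log₂(0.093/0.3333) = -0.17126
  P(3)·log₂(P(3)/Q(3)) = 0.8867·log₂(0.8867/0.3333) = 1.25169

D_KL(P||Q) = -0.08197 - 0.17126 + 1.25169 = 0.99846 ≈ 0.9985 bits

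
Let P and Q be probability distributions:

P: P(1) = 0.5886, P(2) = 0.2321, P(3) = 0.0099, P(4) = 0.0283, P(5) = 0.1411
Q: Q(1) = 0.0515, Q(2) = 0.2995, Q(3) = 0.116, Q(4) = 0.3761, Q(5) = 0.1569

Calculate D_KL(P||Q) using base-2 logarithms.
1.8210 bits

D_KL(P||Q) = Σ P(x) log₂(P(x)/Q(x))

Computing term by term:
  P(1)·log₂(P(1)/Q(1)) = 0.5886·log₂(0.5886/0.0515) = 2.06872
  P(2)·log₂(P(2)/Q(2)) = 0.2321·log₂(0.2321/0.2995) = -0.08537
  P(3)·log₂(P(3)/Q(3)) = 0.0099·log₂(0.0099/0.116) = -0.03515
  P(4)·log₂(P(4)/Q(4)) = 0.0283·log₂(0.0283/0.3761) = -0.10562
  P(5)·log₂(P(5)/Q(5)) = 0.1411·log₂(0.1411/0.1569) = -0.02161

D_KL(P||Q) = 2.06872 - 0.08537 - 0.03515 - 0.10562 - 0.02161 = 1.82097 ≈ 1.8210 bits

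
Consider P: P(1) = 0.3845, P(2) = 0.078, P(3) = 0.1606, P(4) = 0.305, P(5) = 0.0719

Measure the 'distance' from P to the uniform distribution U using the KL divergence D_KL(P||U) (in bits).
0.2854 bits

U(i) = 1/5 for all i

D_KL(P||U) = Σ P(x) log₂(P(x) / (1/5))
           = Σ P(x) log₂(P(x)) + log₂(5)
           = log₂(5) - H(P)

H(P) = -Σ P(x) log₂(P(x)):
  -P(1)·log₂(P(1)) = -(0.3845)·log₂(0.3845) = 0.53020
  -P(2)·log₂(P(2)) = -(0.078)·log₂(0.078) = 0.28707
  -P(3)·log₂(P(3)) = -(0.1606)·log₂(0.1606) = 0.42374
  -P(4)·log₂(P(4)) = -(0.305)·log₂(0.305) = 0.52250
  -P(5)·log₂(P(5)) = -(0.0719)·log₂(0.0719) = 0.27307
H(P) = 0.53020 + 0.28707 + 0.42374 + 0.52250 + 0.27307 = 2.03658 bits

log₂(5) = 2.32193 bits

D_KL(P||U) = 2.32193 - 2.03658 = 0.28535 ≈ 0.2854 bits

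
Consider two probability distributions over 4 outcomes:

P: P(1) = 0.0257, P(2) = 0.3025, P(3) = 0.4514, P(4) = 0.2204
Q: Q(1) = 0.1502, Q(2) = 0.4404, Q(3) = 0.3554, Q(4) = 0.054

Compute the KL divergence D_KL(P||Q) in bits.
0.3736 bits

D_KL(P||Q) = Σ P(x) log₂(P(x)/Q(x))

Computing term by term:
  P(1)·log₂(P(1)/Q(1)) = 0.0257·log₂(0.0257/0.1502) = -0.06546
  P(2)·log₂(P(2)/Q(2)) = 0.3025·log₂(0.3025/0.4404) = -0.16392
  P(3)·log₂(P(3)/Q(3)) = 0.4514·log₂(0.4514/0.3554) = 0.15572
  P(4)·log₂(P(4)/Q(4)) = 0.2204·log₂(0.2204/0.054) = 0.44721

D_KL(P||Q) = -0.06546 - 0.16392 + 0.15572 + 0.44721 = 0.37355 ≈ 0.3736 bits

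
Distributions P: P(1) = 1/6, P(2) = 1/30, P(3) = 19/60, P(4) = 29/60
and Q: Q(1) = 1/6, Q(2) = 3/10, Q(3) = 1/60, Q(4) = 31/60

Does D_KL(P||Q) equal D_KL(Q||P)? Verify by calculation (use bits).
D_KL(P||Q) = 1.1930 bits, D_KL(Q||P) = 0.9299 bits. No — D_KL(P||Q) ≠ D_KL(Q||P) for this pair.

D_KL(P||Q) = Σ P(x) log₂(P(x)/Q(x))

Computing term by term:
  P(1)·log₂(P(1)/Q(1)) = (1/6)·log₂((1/6)/(1/6)) = 0.00000
  P(2)·log₂(P(2)/Q(2)) = (1/30)·log₂((1/30)/(3/10)) = -0.10566
  P(3)·log₂(P(3)/Q(3)) = (19/60)·log₂((19/60)/(1/60)) = 1.34518
  P(4)·log₂(P(4)/Q(4)) = (29/60)·log₂((29/60)/(31/60)) = -0.04650

D_KL(P||Q) = 0.00000 - 0.10566 + 1.34518 - 0.04650 = 1.19302 ≈ 1.1930 bits

D_KL(Q||P) = Σ Q(x) log₂(Q(x)/P(x))

Computing term by term:
  Q(1)·log₂(Q(1)/P(1)) = (1/6)·log₂((1/6)/(1/6)) = 0.00000
  Q(2)·log₂(Q(2)/P(2)) = (3/10)·log₂((3/10)/(1/30)) = 0.95098
  Q(3)·log₂(Q(3)/P(3)) = (1/60)·log₂((1/60)/(19/60)) = -0.07080
  Q(4)·log₂(Q(4)/P(4)) = (31/60)·log₂((31/60)/(29/60)) = 0.04971

D_KL(Q||P) = 0.00000 + 0.95098 - 0.07080 + 0.04971 = 0.92989 ≈ 0.9299 bits

These are NOT equal (difference: 0.2631 bits). KL divergence is asymmetric: D_KL(P||Q) ≠ D_KL(Q||P) in general.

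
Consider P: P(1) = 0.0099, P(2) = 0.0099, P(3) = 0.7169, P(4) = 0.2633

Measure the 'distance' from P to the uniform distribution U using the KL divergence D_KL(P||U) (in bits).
1.0170 bits

U(i) = 1/4 for all i

D_KL(P||U) = Σ P(x) log₂(P(x) / (1/4))
           = Σ P(x) log₂(P(x)) + log₂(4)
           = log₂(4) - H(P)

H(P) = -Σ P(x) log₂(P(x)):
  -P(1)·log₂(P(1)) = -(0.0099)·log₂(0.0099) = 0.06592
  -P(2)·log₂(P(2)) = -(0.0099)·log₂(0.0099) = 0.06592
  -P(3)·log₂(P(3)) = -(0.7169)·log₂(0.7169) = 0.34422
  -P(4)·log₂(P(4)) = -(0.2633)·log₂(0.2633) = 0.50691
H(P) = 0.06592 + 0.06592 + 0.34422 + 0.50691 = 0.98297 bits

log₂(4) = 2.00000 bits

D_KL(P||U) = 2.00000 - 0.98297 = 1.01703 ≈ 1.0170 bits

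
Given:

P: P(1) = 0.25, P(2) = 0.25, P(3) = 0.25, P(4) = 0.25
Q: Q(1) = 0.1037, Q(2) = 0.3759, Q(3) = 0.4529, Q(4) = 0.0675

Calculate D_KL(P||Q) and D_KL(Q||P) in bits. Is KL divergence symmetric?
D_KL(P||Q) = 0.4282 bits, D_KL(Q||P) = 0.3503 bits. No, KL divergence is not symmetric.

D_KL(P||Q) = Σ P(x) log₂(P(x)/Q(x))

Computing term by term:
  P(1)·log₂(P(1)/Q(1)) = 0.25·log₂(0.25/0.1037) = 0.31738
  P(2)·log₂(P(2)/Q(2)) = 0.25·log₂(0.25/0.3759) = -0.14711
  P(3)·log₂(P(3)/Q(3)) = 0.25·log₂(0.25/0.4529) = -0.21432
  P(4)·log₂(P(4)/Q(4)) = 0.25·log₂(0.25/0.0675) = 0.47224

D_KL(P||Q) = 0.31738 - 0.14711 - 0.21432 + 0.47224 = 0.42819 ≈ 0.4282 bits

D_KL(Q||P) = Σ Q(x) log₂(Q(x)/P(x))

Computing term by term:
  Q(1)·log₂(Q(1)/P(1)) = 0.1037·log₂(0.1037/0.25) = -0.13165
  Q(2)·log₂(Q(2)/P(2)) = 0.3759·log₂(0.3759/0.25) = 0.22119
  Q(3)·log₂(Q(3)/P(3)) = 0.4529·log₂(0.4529/0.25) = 0.38826
  Q(4)·log₂(Q(4)/P(4)) = 0.0675·log₂(0.0675/0.25) = -0.12751

D_KL(Q||P) = -0.13165 + 0.22119 + 0.38826 - 0.12751 = 0.35029 ≈ 0.3503 bits

These are NOT equal (difference: 0.0779 bits). KL divergence is asymmetric: D_KL(P||Q) ≠ D_KL(Q||P) in general.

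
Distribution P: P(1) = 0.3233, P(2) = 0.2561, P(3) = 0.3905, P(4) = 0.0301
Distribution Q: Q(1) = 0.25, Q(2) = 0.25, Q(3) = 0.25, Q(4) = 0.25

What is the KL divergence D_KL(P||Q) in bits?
0.2882 bits

D_KL(P||Q) = Σ P(x) log₂(P(x)/Q(x))

Computing term by term:
  P(1)·log₂(P(1)/Q(1)) = 0.3233·log₂(0.3233/0.25) = 0.11993
  P(2)·log₂(P(2)/Q(2)) = 0.2561·log₂(0.2561/0.25) = 0.00891
  P(3)·log₂(P(3)/Q(3)) = 0.3905·log₂(0.3905/0.25) = 0.25125
  P(4)·log₂(P(4)/Q(4)) = 0.0301·log₂(0.0301/0.25) = -0.09193

D_KL(P||Q) = 0.11993 + 0.00891 + 0.25125 - 0.09193 = 0.28816 ≈ 0.2882 bits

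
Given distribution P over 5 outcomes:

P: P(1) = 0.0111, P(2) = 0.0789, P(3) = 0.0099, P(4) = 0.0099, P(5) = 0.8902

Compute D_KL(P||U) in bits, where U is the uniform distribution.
1.6796 bits

U(i) = 1/5 for all i

D_KL(P||U) = Σ P(x) log₂(P(x) / (1/5))
           = Σ P(x) log₂(P(x)) + log₂(5)
           = log₂(5) - H(P)

H(P) = -Σ P(x) log₂(P(x)):
  -P(1)·log₂(P(1)) = -(0.0111)·log₂(0.0111) = 0.07208
  -P(2)·log₂(P(2)) = -(0.0789)·log₂(0.0789) = 0.28908
  -P(3)·log₂(P(3)) = -(0.0099)·log₂(0.0099) = 0.06592
  -P(4)·log₂(P(4)) = -(0.0099)·log₂(0.0099) = 0.06592
  -P(5)·log₂(P(5)) = -(0.8902)·log₂(0.8902) = 0.14937
H(P) = 0.07208 + 0.28908 + 0.06592 + 0.06592 + 0.14937 = 0.64237 bits

log₂(5) = 2.32193 bits

D_KL(P||U) = 2.32193 - 0.64237 = 1.67956 ≈ 1.6796 bits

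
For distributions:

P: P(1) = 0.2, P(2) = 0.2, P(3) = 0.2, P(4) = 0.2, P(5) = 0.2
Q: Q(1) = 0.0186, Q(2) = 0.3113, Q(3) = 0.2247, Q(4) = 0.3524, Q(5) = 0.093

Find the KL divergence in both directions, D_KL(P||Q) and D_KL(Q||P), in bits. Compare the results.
D_KL(P||Q) = 0.5816 bits, D_KL(Q||P) = 0.3580 bits. D_KL(P||Q) is larger than D_KL(Q||P) by 0.2236 bits; the two directions differ.

D_KL(P||Q) = Σ P(x) log₂(P(x)/Q(x))

Computing term by term:
  P(1)·log₂(P(1)/Q(1)) = 0.2·log₂(0.2/0.0186) = 0.68533
  P(2)·log₂(P(2)/Q(2)) = 0.2·log₂(0.2/0.3113) = -0.12766
  P(3)·log₂(P(3)/Q(3)) = 0.2·log₂(0.2/0.2247) = -0.03360
  P(4)·log₂(P(4)/Q(4)) = 0.2·log₂(0.2/0.3524) = -0.16344
  P(5)·log₂(P(5)/Q(5)) = 0.2·log₂(0.2/0.093) = 0.22094

D_KL(P||Q) = 0.68533 - 0.12766 - 0.03360 - 0.16344 + 0.22094 = 0.58157 ≈ 0.5816 bits

D_KL(Q||P) = Σ Q(x) log₂(Q(x)/P(x))

Computing term by term:
  Q(1)·log₂(Q(1)/P(1)) = 0.0186·log₂(0.0186/0.2) = -0.06374
  Q(2)·log₂(Q(2)/P(2)) = 0.3113·log₂(0.3113/0.2) = 0.19870
  Q(3)·log₂(Q(3)/P(3)) = 0.2247·log₂(0.2247/0.2) = 0.03775
  Q(4)·log₂(Q(4)/P(4)) = 0.3524·log₂(0.3524/0.2) = 0.28799
  Q(5)·log₂(Q(5)/P(5)) = 0.093·log₂(0.093/0.2) = -0.10274

D_KL(Q||P) = -0.06374 + 0.19870 + 0.03775 + 0.28799 - 0.10274 = 0.35796 ≈ 0.3580 bits

These are NOT equal (difference: 0.2236 bits). KL divergence is asymmetric: D_KL(P||Q) ≠ D_KL(Q||P) in general.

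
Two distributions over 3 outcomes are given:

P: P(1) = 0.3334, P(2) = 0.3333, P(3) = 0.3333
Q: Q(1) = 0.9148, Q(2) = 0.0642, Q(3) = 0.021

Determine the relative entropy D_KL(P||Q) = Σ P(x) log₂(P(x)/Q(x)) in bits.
1.6358 bits

D_KL(P||Q) = Σ P(x) log₂(P(x)/Q(x))

Computing term by term:
  P(1)·log₂(P(1)/Q(1)) = 0.3334·log₂(0.3334/0.9148) = -0.48550
  P(2)·log₂(P(2)/Q(2)) = 0.3333·log₂(0.3333/0.0642) = 0.79198
  P(3)·log₂(P(3)/Q(3)) = 0.3333·log₂(0.3333/0.021) = 1.32932

D_KL(P||Q) = -0.48550 + 0.79198 + 1.32932 = 1.63580 ≈ 1.6358 bits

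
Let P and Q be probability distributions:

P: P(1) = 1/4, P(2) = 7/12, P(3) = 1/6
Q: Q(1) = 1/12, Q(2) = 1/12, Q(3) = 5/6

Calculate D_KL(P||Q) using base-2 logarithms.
1.6469 bits

D_KL(P||Q) = Σ P(x) log₂(P(x)/Q(x))

Computing term by term:
  P(1)·log₂(P(1)/Q(1)) = (1/4)·log₂((1/4)/(1/12)) = 0.39624
  P(2)·log₂(P(2)/Q(2)) = (7/12)·log₂((7/12)/(1/12)) = 1.63762
  P(3)·log₂(P(3)/Q(3)) = (1/6)·log₂((1/6)/(5/6)) = -0.38699

D_KL(P||Q) = 0.39624 + 1.63762 - 0.38699 = 1.64687 ≈ 1.6469 bits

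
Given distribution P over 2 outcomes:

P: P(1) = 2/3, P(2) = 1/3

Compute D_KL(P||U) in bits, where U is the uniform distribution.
0.0817 bits

U(i) = 1/2 for all i

D_KL(P||U) = Σ P(x) log₂(P(x) / (1/2))
           = Σ P(x) log₂(P(x)) + log₂(2)
           = log₂(2) - H(P)

H(P) = -Σ P(x) log₂(P(x)):
  -P(1)·log₂(P(1)) = -(2/3)·log₂(2/3) = 0.38998
  -P(2)·log₂(P(2)) = -(1/3)·log₂(1/3) = 0.52832
H(P) = 0.38998 + 0.52832 = 0.91830 bits

log₂(2) = 1.00000 bits

D_KL(P||U) = 1.00000 - 0.91830 = 0.08170 ≈ 0.0817 bits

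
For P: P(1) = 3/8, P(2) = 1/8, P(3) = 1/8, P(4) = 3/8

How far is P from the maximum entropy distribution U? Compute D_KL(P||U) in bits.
0.1887 bits

U(i) = 1/4 for all i

D_KL(P||U) = Σ P(x) log₂(P(x) / (1/4))
           = Σ P(x) log₂(P(x)) + log₂(4)
           = log₂(4) - H(P)

H(P) = -Σ P(x) log₂(P(x)):
  -P(1)·log₂(P(1)) = -(3/8)·log₂(3/8) = 0.53064
  -P(2)·log₂(P(2)) = -(1/8)·log₂(1/8) = 0.37500
  -P(3)·log₂(P(3)) = -(1/8)·log₂(1/8) = 0.37500
  -P(4)·log₂(P(4)) = -(3/8)·log₂(3/8) = 0.53064
H(P) = 0.53064 + 0.37500 + 0.37500 + 0.53064 = 1.81128 bits

log₂(4) = 2.00000 bits

D_KL(P||U) = 2.00000 - 1.81128 = 0.18872 ≈ 0.1887 bits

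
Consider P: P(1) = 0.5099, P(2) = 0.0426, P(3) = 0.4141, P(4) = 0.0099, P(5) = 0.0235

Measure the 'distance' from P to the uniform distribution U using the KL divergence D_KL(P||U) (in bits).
0.9127 bits

U(i) = 1/5 for all i

D_KL(P||U) = Σ P(x) log₂(P(x) / (1/5))
           = Σ P(x) log₂(P(x)) + log₂(5)
           = log₂(5) - H(P)

H(P) = -Σ P(x) log₂(P(x)):
  -P(1)·log₂(P(1)) = -(0.5099)·log₂(0.5099) = 0.49548
  -P(2)·log₂(P(2)) = -(0.0426)·log₂(0.0426) = 0.19396
  -P(3)·log₂(P(3)) = -(0.4141)·log₂(0.4141) = 0.52671
  -P(4)·log₂(P(4)) = -(0.0099)·log₂(0.0099) = 0.06592
  -P(5)·log₂(P(5)) = -(0.0235)·log₂(0.0235) = 0.12716
H(P) = 0.49548 + 0.19396 + 0.52671 + 0.06592 + 0.12716 = 1.40923 bits

log₂(5) = 2.32193 bits

D_KL(P||U) = 2.32193 - 1.40923 = 0.91270 ≈ 0.9127 bits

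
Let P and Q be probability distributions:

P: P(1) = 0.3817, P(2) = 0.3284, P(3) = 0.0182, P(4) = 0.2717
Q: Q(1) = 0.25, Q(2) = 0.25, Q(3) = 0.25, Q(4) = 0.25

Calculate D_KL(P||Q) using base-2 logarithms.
0.3261 bits

D_KL(P||Q) = Σ P(x) log₂(P(x)/Q(x))

Computing term by term:
  P(1)·log₂(P(1)/Q(1)) = 0.3817·log₂(0.3817/0.25) = 0.23303
  P(2)·log₂(P(2)/Q(2)) = 0.3284·log₂(0.3284/0.25) = 0.12923
  P(3)·log₂(P(3)/Q(3)) = 0.0182·log₂(0.0182/0.25) = -0.06879
  P(4)·log₂(P(4)/Q(4)) = 0.2717·log₂(0.2717/0.25) = 0.03263

D_KL(P||Q) = 0.23303 + 0.12923 - 0.06879 + 0.03263 = 0.32610 ≈ 0.3261 bits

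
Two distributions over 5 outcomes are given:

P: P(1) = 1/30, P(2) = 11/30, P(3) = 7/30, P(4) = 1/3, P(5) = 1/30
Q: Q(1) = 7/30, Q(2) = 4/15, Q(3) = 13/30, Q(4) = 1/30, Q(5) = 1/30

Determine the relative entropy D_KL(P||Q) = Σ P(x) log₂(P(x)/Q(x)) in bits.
0.9738 bits

D_KL(P||Q) = Σ P(x) log₂(P(x)/Q(x))

Computing term by term:
  P(1)·log₂(P(1)/Q(1)) = (1/30)·log₂((1/30)/(7/30)) = -0.09358
  P(2)·log₂(P(2)/Q(2)) = (11/30)·log₂((11/30)/(4/15)) = 0.16846
  P(3)·log₂(P(3)/Q(3)) = (7/30)·log₂((7/30)/(13/30)) = -0.20839
  P(4)·log₂(P(4)/Q(4)) = (1/3)·log₂((1/3)/(1/30)) = 1.10731
  P(5)·log₂(P(5)/Q(5)) = (1/30)·log₂((1/30)/(1/30)) = 0.00000

D_KL(P||Q) = -0.09358 + 0.16846 - 0.20839 + 1.10731 + 0.00000 = 0.97380 ≈ 0.9738 bits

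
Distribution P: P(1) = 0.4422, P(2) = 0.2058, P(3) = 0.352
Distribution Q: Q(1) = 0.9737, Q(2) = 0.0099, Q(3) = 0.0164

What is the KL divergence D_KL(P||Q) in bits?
1.9545 bits

D_KL(P||Q) = Σ P(x) log₂(P(x)/Q(x))

Computing term by term:
  P(1)·log₂(P(1)/Q(1)) = 0.4422·log₂(0.4422/0.9737) = -0.50357
  P(2)·log₂(P(2)/Q(2)) = 0.2058·log₂(0.2058/0.0099) = 0.90092
  P(3)·log₂(P(3)/Q(3)) = 0.352·log₂(0.352/0.0164) = 1.55718

D_KL(P||Q) = -0.50357 + 0.90092 + 1.55718 = 1.95453 ≈ 1.9545 bits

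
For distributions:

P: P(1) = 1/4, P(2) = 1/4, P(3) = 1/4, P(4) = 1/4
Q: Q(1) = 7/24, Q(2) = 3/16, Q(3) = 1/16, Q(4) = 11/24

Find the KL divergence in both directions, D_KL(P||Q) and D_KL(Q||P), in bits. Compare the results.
D_KL(P||Q) = 0.3295 bits, D_KL(Q||P) = 0.2628 bits. D_KL(P||Q) is larger than D_KL(Q||P) by 0.0667 bits; the two directions differ.

D_KL(P||Q) = Σ P(x) log₂(P(x)/Q(x))

Computing term by term:
  P(1)·log₂(P(1)/Q(1)) = (1/4)·log₂((1/4)/(7/24)) = -0.05560
  P(2)·log₂(P(2)/Q(2)) = (1/4)·log₂((1/4)/(3/16)) = 0.10376
  P(3)·log₂(P(3)/Q(3)) = (1/4)·log₂((1/4)/(1/16)) = 0.50000
  P(4)·log₂(P(4)/Q(4)) = (1/4)·log₂((1/4)/(11/24)) = -0.21862

D_KL(P||Q) = -0.05560 + 0.10376 + 0.50000 - 0.21862 = 0.32954 ≈ 0.3295 bits

D_KL(Q||P) = Σ Q(x) log₂(Q(x)/P(x))

Computing term by term:
  Q(1)·log₂(Q(1)/P(1)) = (7/24)·log₂((7/24)/(1/4)) = 0.06486
  Q(2)·log₂(Q(2)/P(2)) = (3/16)·log₂((3/16)/(1/4)) = -0.07782
  Q(3)·log₂(Q(3)/P(3)) = (1/16)·log₂((1/16)/(1/4)) = -0.12500
  Q(4)·log₂(Q(4)/P(4)) = (11/24)·log₂((11/24)/(1/4)) = 0.40080

D_KL(Q||P) = 0.06486 - 0.07782 - 0.12500 + 0.40080 = 0.26284 ≈ 0.2628 bits

These are NOT equal (difference: 0.0667 bits). KL divergence is asymmetric: D_KL(P||Q) ≠ D_KL(Q||P) in general.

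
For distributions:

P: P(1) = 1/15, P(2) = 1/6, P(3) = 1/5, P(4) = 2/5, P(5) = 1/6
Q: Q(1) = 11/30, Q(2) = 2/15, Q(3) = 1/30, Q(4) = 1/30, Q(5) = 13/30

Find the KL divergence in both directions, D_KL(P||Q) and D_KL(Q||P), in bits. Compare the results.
D_KL(P||Q) = 1.6109 bits, D_KL(Q||P) = 1.2506 bits. D_KL(P||Q) is larger than D_KL(Q||P) by 0.3603 bits; the two directions differ.

D_KL(P||Q) = Σ P(x) log₂(P(x)/Q(x))

Computing term by term:
  P(1)·log₂(P(1)/Q(1)) = (1/15)·log₂((1/15)/(11/30)) = -0.16396
  P(2)·log₂(P(2)/Q(2)) = (1/6)·log₂((1/6)/(2/15)) = 0.05365
  P(3)·log₂(P(3)/Q(3)) = (1/5)·log₂((1/5)/(1/30)) = 0.51699
  P(4)·log₂(P(4)/Q(4)) = (2/5)·log₂((2/5)/(1/30)) = 1.43399
  P(5)·log₂(P(5)/Q(5)) = (1/6)·log₂((1/6)/(13/30)) = -0.22975

D_KL(P||Q) = -0.16396 + 0.05365 + 0.51699 + 1.43399 - 0.22975 = 1.61092 ≈ 1.6109 bits

D_KL(Q||P) = Σ Q(x) log₂(Q(x)/P(x))

Computing term by term:
  Q(1)·log₂(Q(1)/P(1)) = (11/30)·log₂((11/30)/(1/15)) = 0.90179
  Q(2)·log₂(Q(2)/P(2)) = (2/15)·log₂((2/15)/(1/6)) = -0.04292
  Q(3)·log₂(Q(3)/P(3)) = (1/30)·log₂((1/30)/(1/5)) = -0.08617
  Q(4)·log₂(Q(4)/P(4)) = (1/30)·log₂((1/30)/(2/5)) = -0.11950
  Q(5)·log₂(Q(5)/P(5)) = (13/30)·log₂((13/30)/(1/6)) = 0.59736

D_KL(Q||P) = 0.90179 - 0.04292 - 0.08617 - 0.11950 + 0.59736 = 1.25056 ≈ 1.2506 bits

These are NOT equal (difference: 0.3603 bits). KL divergence is asymmetric: D_KL(P||Q) ≠ D_KL(Q||P) in general.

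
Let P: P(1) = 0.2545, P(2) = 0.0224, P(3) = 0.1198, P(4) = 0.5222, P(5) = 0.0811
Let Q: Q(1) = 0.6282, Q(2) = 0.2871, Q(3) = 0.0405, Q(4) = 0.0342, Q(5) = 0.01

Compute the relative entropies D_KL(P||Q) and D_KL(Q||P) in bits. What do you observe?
D_KL(P||Q) = 2.0717 bits, D_KL(Q||P) = 1.6474 bits. The two directions give different values (D_KL(P||Q) exceeds D_KL(Q||P) by 0.4243 bits): KL divergence is asymmetric.

D_KL(P||Q) = Σ P(x) log₂(P(x)/Q(x))

Computing term by term:
  P(1)·log₂(P(1)/Q(1)) = 0.2545·log₂(0.2545/0.6282) = -0.33176
  P(2)·log₂(P(2)/Q(2)) = 0.0224·log₂(0.0224/0.2871) = -0.08243
  P(3)·log₂(P(3)/Q(3)) = 0.1198·log₂(0.1198/0.0405) = 0.18744
  P(4)·log₂(P(4)/Q(4)) = 0.5222·log₂(0.5222/0.0342) = 2.05357
  P(5)·log₂(P(5)/Q(5)) = 0.0811·log₂(0.0811/0.01) = 0.24490

D_KL(P||Q) = -0.33176 - 0.08243 + 0.18744 + 2.05357 + 0.24490 = 2.07172 ≈ 2.0717 bits

D_KL(Q||P) = Σ Q(x) log₂(Q(x)/P(x))

Computing term by term:
  Q(1)·log₂(Q(1)/P(1)) = 0.6282·log₂(0.6282/0.2545) = 0.81890
  Q(2)·log₂(Q(2)/P(2)) = 0.2871·log₂(0.2871/0.0224) = 1.05652
  Q(3)·log₂(Q(3)/P(3)) = 0.0405·log₂(0.0405/0.1198) = -0.06337
  Q(4)·log₂(Q(4)/P(4)) = 0.0342·log₂(0.0342/0.5222) = -0.13449
  Q(5)·log₂(Q(5)/P(5)) = 0.01·log₂(0.01/0.0811) = -0.03020

D_KL(Q||P) = 0.81890 + 1.05652 - 0.06337 - 0.13449 - 0.03020 = 1.64736 ≈ 1.6474 bits

These are NOT equal (difference: 0.4243 bits). KL divergence is asymmetric: D_KL(P||Q) ≠ D_KL(Q||P) in general.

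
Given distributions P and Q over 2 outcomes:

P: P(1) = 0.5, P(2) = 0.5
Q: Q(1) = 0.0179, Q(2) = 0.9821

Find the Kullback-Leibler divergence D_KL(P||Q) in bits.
1.9150 bits

D_KL(P||Q) = Σ P(x) log₂(P(x)/Q(x))

Computing term by term:
  P(1)·log₂(P(1)/Q(1)) = 0.5·log₂(0.5/0.0179) = 2.40195
  P(2)·log₂(P(2)/Q(2)) = 0.5·log₂(0.5/0.9821) = -0.48697

D_KL(P||Q) = 2.40195 - 0.48697 = 1.91498 ≈ 1.9150 bits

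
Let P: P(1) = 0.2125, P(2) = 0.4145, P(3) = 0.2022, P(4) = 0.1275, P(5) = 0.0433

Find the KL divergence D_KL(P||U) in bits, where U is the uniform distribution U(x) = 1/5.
0.2792 bits

U(i) = 1/5 for all i

D_KL(P||U) = Σ P(x) log₂(P(x) / (1/5))
           = Σ P(x) log₂(P(x)) + log₂(5)
           = log₂(5) - H(P)

H(P) = -Σ P(x) log₂(P(x)):
  -P(1)·log₂(P(1)) = -(0.2125)·log₂(0.2125) = 0.47482
  -P(2)·log₂(P(2)) = -(0.4145)·log₂(0.4145) = 0.52665
  -P(3)·log₂(P(3)) = -(0.2022)·log₂(0.2022) = 0.46630
  -P(4)·log₂(P(4)) = -(0.1275)·log₂(0.1275) = 0.37886
  -P(5)·log₂(P(5)) = -(0.0433)·log₂(0.0433) = 0.19613
H(P) = 0.47482 + 0.52665 + 0.46630 + 0.37886 + 0.19613 = 2.04276 bits

log₂(5) = 2.32193 bits

D_KL(P||U) = 2.32193 - 2.04276 = 0.27917 ≈ 0.2792 bits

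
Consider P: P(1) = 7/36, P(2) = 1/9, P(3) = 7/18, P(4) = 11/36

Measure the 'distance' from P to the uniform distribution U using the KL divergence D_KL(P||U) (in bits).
0.1359 bits

U(i) = 1/4 for all i

D_KL(P||U) = Σ P(x) log₂(P(x) / (1/4))
           = Σ P(x) log₂(P(x)) + log₂(4)
           = log₂(4) - H(P)

H(P) = -Σ P(x) log₂(P(x)):
  -P(1)·log₂(P(1)) = -(7/36)·log₂(7/36) = 0.45939
  -P(2)·log₂(P(2)) = -(1/9)·log₂(1/9) = 0.35221
  -P(3)·log₂(P(3)) = -(7/18)·log₂(7/18) = 0.52989
  -P(4)·log₂(P(4)) = -(11/36)·log₂(11/36) = 0.52265
H(P) = 0.45939 + 0.35221 + 0.52989 + 0.52265 = 1.86414 bits

log₂(4) = 2.00000 bits

D_KL(P||U) = 2.00000 - 1.86414 = 0.13586 ≈ 0.1359 bits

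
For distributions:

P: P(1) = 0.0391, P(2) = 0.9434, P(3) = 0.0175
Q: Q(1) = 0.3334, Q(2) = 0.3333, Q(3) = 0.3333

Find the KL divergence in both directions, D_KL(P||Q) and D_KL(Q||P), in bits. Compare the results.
D_KL(P||Q) = 1.2208 bits, D_KL(Q||P) = 1.9476 bits. D_KL(Q||P) is larger than D_KL(P||Q) by 0.7268 bits; the two directions differ.

D_KL(P||Q) = Σ P(x) log₂(P(x)/Q(x))

Computing term by term:
  P(1)·log₂(P(1)/Q(1)) = 0.0391·log₂(0.0391/0.3334) = -0.12090
  P(2)·log₂(P(2)/Q(2)) = 0.9434·log₂(0.9434/0.3333) = 1.41609
  P(3)·log₂(P(3)/Q(3)) = 0.0175·log₂(0.0175/0.3333) = -0.07440

D_KL(P||Q) = -0.12090 + 1.41609 - 0.07440 = 1.22079 ≈ 1.2208 bits

D_KL(Q||P) = Σ Q(x) log₂(Q(x)/P(x))

Computing term by term:
  Q(1)·log₂(Q(1)/P(1)) = 0.3334·log₂(0.3334/0.0391) = 1.03088
  Q(2)·log₂(Q(2)/P(2)) = 0.3333·log₂(0.3333/0.9434) = -0.50030
  Q(3)·log₂(Q(3)/P(3)) = 0.3333·log₂(0.3333/0.0175) = 1.41699

D_KL(Q||P) = 1.03088 - 0.50030 + 1.41699 = 1.94757 ≈ 1.9476 bits

These are NOT equal (difference: 0.7268 bits). KL divergence is asymmetric: D_KL(P||Q) ≠ D_KL(Q||P) in general.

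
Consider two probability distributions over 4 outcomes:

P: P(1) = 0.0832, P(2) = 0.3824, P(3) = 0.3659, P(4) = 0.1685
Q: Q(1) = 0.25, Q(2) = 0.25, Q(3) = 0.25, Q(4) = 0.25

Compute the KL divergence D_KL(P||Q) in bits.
0.2076 bits

D_KL(P||Q) = Σ P(x) log₂(P(x)/Q(x))

Computing term by term:
  P(1)·log₂(P(1)/Q(1)) = 0.0832·log₂(0.0832/0.25) = -0.13206
  P(2)·log₂(P(2)/Q(2)) = 0.3824·log₂(0.3824/0.25) = 0.23447
  P(3)·log₂(P(3)/Q(3)) = 0.3659·log₂(0.3659/0.25) = 0.20107
  P(4)·log₂(P(4)/Q(4)) = 0.1685·log₂(0.1685/0.25) = -0.09591

D_KL(P||Q) = -0.13206 + 0.23447 + 0.20107 - 0.09591 = 0.20757 ≈ 0.2076 bits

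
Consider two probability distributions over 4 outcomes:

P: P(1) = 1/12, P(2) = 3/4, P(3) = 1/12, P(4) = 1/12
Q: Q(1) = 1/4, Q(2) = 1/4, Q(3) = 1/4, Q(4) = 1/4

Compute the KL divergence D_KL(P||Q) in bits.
0.7925 bits

D_KL(P||Q) = Σ P(x) log₂(P(x)/Q(x))

Computing term by term:
  P(1)·log₂(P(1)/Q(1)) = (1/12)·log₂((1/12)/(1/4)) = -0.13208
  P(2)·log₂(P(2)/Q(2)) = (3/4)·log₂((3/4)/(1/4)) = 1.18872
  P(3)·log₂(P(3)/Q(3)) = (1/12)·log₂((1/12)/(1/4)) = -0.13208
  P(4)·log₂(P(4)/Q(4)) = (1/12)·log₂((1/12)/(1/4)) = -0.13208

D_KL(P||Q) = -0.13208 + 1.18872 - 0.13208 - 0.13208 = 0.79248 ≈ 0.7925 bits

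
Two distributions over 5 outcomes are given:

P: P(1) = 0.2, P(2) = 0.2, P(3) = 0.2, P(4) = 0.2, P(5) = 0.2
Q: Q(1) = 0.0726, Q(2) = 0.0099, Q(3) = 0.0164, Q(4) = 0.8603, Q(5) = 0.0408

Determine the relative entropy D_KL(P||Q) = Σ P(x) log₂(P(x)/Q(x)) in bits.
1.9190 bits

D_KL(P||Q) = Σ P(x) log₂(P(x)/Q(x))

Computing term by term:
  P(1)·log₂(P(1)/Q(1)) = 0.2·log₂(0.2/0.0726) = 0.29239
  P(2)·log₂(P(2)/Q(2)) = 0.2·log₂(0.2/0.0099) = 0.86729
  P(3)·log₂(P(3)/Q(3)) = 0.2·log₂(0.2/0.0164) = 0.72165
  P(4)·log₂(P(4)/Q(4)) = 0.2·log₂(0.2/0.8603) = -0.42097
  P(5)·log₂(P(5)/Q(5)) = 0.2·log₂(0.2/0.0408) = 0.45867

D_KL(P||Q) = 0.29239 + 0.86729 + 0.72165 - 0.42097 + 0.45867 = 1.91903 ≈ 1.9190 bits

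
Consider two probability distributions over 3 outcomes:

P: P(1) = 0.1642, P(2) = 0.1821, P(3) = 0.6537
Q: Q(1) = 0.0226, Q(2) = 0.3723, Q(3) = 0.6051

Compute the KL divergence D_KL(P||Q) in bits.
0.3548 bits

D_KL(P||Q) = Σ P(x) log₂(P(x)/Q(x))

Computing term by term:
  P(1)·log₂(P(1)/Q(1)) = 0.1642·log₂(0.1642/0.0226) = 0.46979
  P(2)·log₂(P(2)/Q(2)) = 0.1821·log₂(0.1821/0.3723) = -0.18788
  P(3)·log₂(P(3)/Q(3)) = 0.6537·log₂(0.6537/0.6051) = 0.07286

D_KL(P||Q) = 0.46979 - 0.18788 + 0.07286 = 0.35477 ≈ 0.3548 bits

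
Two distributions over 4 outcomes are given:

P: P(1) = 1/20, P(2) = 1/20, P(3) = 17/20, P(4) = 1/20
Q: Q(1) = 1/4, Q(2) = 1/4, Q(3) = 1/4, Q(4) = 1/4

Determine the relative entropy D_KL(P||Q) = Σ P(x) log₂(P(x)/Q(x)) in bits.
1.1524 bits

D_KL(P||Q) = Σ P(x) log₂(P(x)/Q(x))

Computing term by term:
  P(1)·log₂(P(1)/Q(1)) = (1/20)·log₂((1/20)/(1/4)) = -0.11610
  P(2)·log₂(P(2)/Q(2)) = (1/20)·log₂((1/20)/(1/4)) = -0.11610
  P(3)·log₂(P(3)/Q(3)) = (17/20)·log₂((17/20)/(1/4)) = 1.50070
  P(4)·log₂(P(4)/Q(4)) = (1/20)·log₂((1/20)/(1/4)) = -0.11610

D_KL(P||Q) = -0.11610 - 0.11610 + 1.50070 - 0.11610 = 1.15240 ≈ 1.1524 bits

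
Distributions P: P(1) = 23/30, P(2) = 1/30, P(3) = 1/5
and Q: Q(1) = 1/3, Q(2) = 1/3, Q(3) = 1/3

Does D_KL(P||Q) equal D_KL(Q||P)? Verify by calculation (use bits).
D_KL(P||Q) = 0.6631 bits, D_KL(Q||P) = 0.9524 bits. No — D_KL(P||Q) ≠ D_KL(Q||P) for this pair.

D_KL(P||Q) = Σ P(x) log₂(P(x)/Q(x))

Computing term by term:
  P(1)·log₂(P(1)/Q(1)) = (23/30)·log₂((23/30)/(1/3)) = 0.92125
  P(2)·log₂(P(2)/Q(2)) = (1/30)·log₂((1/30)/(1/3)) = -0.11073
  P(3)·log₂(P(3)/Q(3)) = (1/5)·log₂((1/5)/(1/3)) = -0.14739

D_KL(P||Q) = 0.92125 - 0.11073 - 0.14739 = 0.66313 ≈ 0.6631 bits

D_KL(Q||P) = Σ Q(x) log₂(Q(x)/P(x))

Computing term by term:
  Q(1)·log₂(Q(1)/P(1)) = (1/3)·log₂((1/3)/(23/30)) = -0.40054
  Q(2)·log₂(Q(2)/P(2)) = (1/3)·log₂((1/3)/(1/30)) = 1.10731
  Q(3)·log₂(Q(3)/P(3)) = (1/3)·log₂((1/3)/(1/5)) = 0.24566

D_KL(Q||P) = -0.40054 + 1.10731 + 0.24566 = 0.95243 ≈ 0.9524 bits

These are NOT equal (difference: 0.2893 bits). KL divergence is asymmetric: D_KL(P||Q) ≠ D_KL(Q||P) in general.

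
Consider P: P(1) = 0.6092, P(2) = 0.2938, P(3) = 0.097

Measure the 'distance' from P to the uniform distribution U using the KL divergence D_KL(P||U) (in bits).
0.3037 bits

U(i) = 1/3 for all i

D_KL(P||U) = Σ P(x) log₂(P(x) / (1/3))
           = Σ P(x) log₂(P(x)) + log₂(3)
           = log₂(3) - H(P)

H(P) = -Σ P(x) log₂(P(x)):
  -P(1)·log₂(P(1)) = -(0.6092)·log₂(0.6092) = 0.43559
  -P(2)·log₂(P(2)) = -(0.2938)·log₂(0.2938) = 0.51917
  -P(3)·log₂(P(3)) = -(0.097)·log₂(0.097) = 0.32649
H(P) = 0.43559 + 0.51917 + 0.32649 = 1.28125 bits

log₂(3) = 1.58496 bits

D_KL(P||U) = 1.58496 - 1.28125 = 0.30371 ≈ 0.3037 bits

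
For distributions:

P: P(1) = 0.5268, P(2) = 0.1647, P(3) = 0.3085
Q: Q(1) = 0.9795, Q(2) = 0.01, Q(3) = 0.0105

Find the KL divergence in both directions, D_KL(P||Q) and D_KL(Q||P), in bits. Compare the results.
D_KL(P||Q) = 1.6988 bits, D_KL(Q||P) = 0.7848 bits. D_KL(P||Q) is larger than D_KL(Q||P) by 0.9140 bits; the two directions differ.

D_KL(P||Q) = Σ P(x) log₂(P(x)/Q(x))

Computing term by term:
  P(1)·log₂(P(1)/Q(1)) = 0.5268·log₂(0.5268/0.9795) = -0.47138
  P(2)·log₂(P(2)/Q(2)) = 0.1647·log₂(0.1647/0.01) = 0.66568
  P(3)·log₂(P(3)/Q(3)) = 0.3085·log₂(0.3085/0.0105) = 1.50450

D_KL(P||Q) = -0.47138 + 0.66568 + 1.50450 = 1.69880 ≈ 1.6988 bits

D_KL(Q||P) = Σ Q(x) log₂(Q(x)/P(x))

Computing term by term:
  Q(1)·log₂(Q(1)/P(1)) = 0.9795·log₂(0.9795/0.5268) = 0.87645
  Q(2)·log₂(Q(2)/P(2)) = 0.01·log₂(0.01/0.1647) = -0.04042
  Q(3)·log₂(Q(3)/P(3)) = 0.0105·log₂(0.0105/0.3085) = -0.05121

D_KL(Q||P) = 0.87645 - 0.04042 - 0.05121 = 0.78482 ≈ 0.7848 bits

These are NOT equal (difference: 0.9140 bits). KL divergence is asymmetric: D_KL(P||Q) ≠ D_KL(Q||P) in general.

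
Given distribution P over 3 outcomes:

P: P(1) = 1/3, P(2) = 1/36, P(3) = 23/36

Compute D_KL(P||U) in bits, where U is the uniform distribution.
0.5001 bits

U(i) = 1/3 for all i

D_KL(P||U) = Σ P(x) log₂(P(x) / (1/3))
           = Σ P(x) log₂(P(x)) + log₂(3)
           = log₂(3) - H(P)

H(P) = -Σ P(x) log₂(P(x)):
  -P(1)·log₂(P(1)) = -(1/3)·log₂(1/3) = 0.52832
  -P(2)·log₂(P(2)) = -(1/36)·log₂(1/36) = 0.14361
  -P(3)·log₂(P(3)) = -(23/36)·log₂(23/36) = 0.41295
H(P) = 0.52832 + 0.14361 + 0.41295 = 1.08488 bits

log₂(3) = 1.58496 bits

D_KL(P||U) = 1.58496 - 1.08488 = 0.50008 ≈ 0.5001 bits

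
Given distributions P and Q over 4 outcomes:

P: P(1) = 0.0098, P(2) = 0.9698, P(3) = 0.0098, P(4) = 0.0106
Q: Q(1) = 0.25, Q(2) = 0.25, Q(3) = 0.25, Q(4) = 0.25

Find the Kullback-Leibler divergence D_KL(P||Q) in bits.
1.7568 bits

D_KL(P||Q) = Σ P(x) log₂(P(x)/Q(x))

Computing term by term:
  P(1)·log₂(P(1)/Q(1)) = 0.0098·log₂(0.0098/0.25) = -0.04580
  P(2)·log₂(P(2)/Q(2)) = 0.9698·log₂(0.9698/0.25) = 1.89670
  P(3)·log₂(P(3)/Q(3)) = 0.0098·log₂(0.0098/0.25) = -0.04580
  P(4)·log₂(P(4)/Q(4)) = 0.0106·log₂(0.0106/0.25) = -0.04833

D_KL(P||Q) = -0.04580 + 1.89670 - 0.04580 - 0.04833 = 1.75677 ≈ 1.7568 bits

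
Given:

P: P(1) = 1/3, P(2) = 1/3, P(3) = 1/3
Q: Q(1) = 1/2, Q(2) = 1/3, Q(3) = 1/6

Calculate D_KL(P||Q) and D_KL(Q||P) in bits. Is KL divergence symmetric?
D_KL(P||Q) = 0.1383 bits, D_KL(Q||P) = 0.1258 bits. No, KL divergence is not symmetric.

D_KL(P||Q) = Σ P(x) log₂(P(x)/Q(x))

Computing term by term:
  P(1)·log₂(P(1)/Q(1)) = (1/3)·log₂((1/3)/(1/2)) = -0.19499
  P(2)·log₂(P(2)/Q(2)) = (1/3)·log₂((1/3)/(1/3)) = 0.00000
  P(3)·log₂(P(3)/Q(3)) = (1/3)·log₂((1/3)/(1/6)) = 0.33333

D_KL(P||Q) = -0.19499 + 0.00000 + 0.33333 = 0.13834 ≈ 0.1383 bits

D_KL(Q||P) = Σ Q(x) log₂(Q(x)/P(x))

Computing term by term:
  Q(1)·log₂(Q(1)/P(1)) = (1/2)·log₂((1/2)/(1/3)) = 0.29248
  Q(2)·log₂(Q(2)/P(2)) = (1/3)·log₂((1/3)/(1/3)) = 0.00000
  Q(3)·log₂(Q(3)/P(3)) = (1/6)·log₂((1/6)/(1/3)) = -0.16667

D_KL(Q||P) = 0.29248 + 0.00000 - 0.16667 = 0.12581 ≈ 0.1258 bits

These are NOT equal (difference: 0.0125 bits). KL divergence is asymmetric: D_KL(P||Q) ≠ D_KL(Q||P) in general.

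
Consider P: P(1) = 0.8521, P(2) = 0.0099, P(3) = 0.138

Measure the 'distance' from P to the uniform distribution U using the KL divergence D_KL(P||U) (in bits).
0.9280 bits

U(i) = 1/3 for all i

D_KL(P||U) = Σ P(x) log₂(P(x) / (1/3))
           = Σ P(x) log₂(P(x)) + log₂(3)
           = log₂(3) - H(P)

H(P) = -Σ P(x) log₂(P(x)):
  -P(1)·log₂(P(1)) = -(0.8521)·log₂(0.8521) = 0.19675
  -P(2)·log₂(P(2)) = -(0.0099)·log₂(0.0099) = 0.06592
  -P(3)·log₂(P(3)) = -(0.138)·log₂(0.138) = 0.39430
H(P) = 0.19675 + 0.06592 + 0.39430 = 0.65697 bits

log₂(3) = 1.58496 bits

D_KL(P||U) = 1.58496 - 0.65697 = 0.92799 ≈ 0.9280 bits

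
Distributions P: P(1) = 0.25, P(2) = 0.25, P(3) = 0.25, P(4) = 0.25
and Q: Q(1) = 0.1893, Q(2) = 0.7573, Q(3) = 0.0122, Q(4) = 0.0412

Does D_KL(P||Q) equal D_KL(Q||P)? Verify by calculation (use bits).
D_KL(P||Q) = 1.4401 bits, D_KL(Q||P) = 0.9746 bits. No — D_KL(P||Q) ≠ D_KL(Q||P) for this pair.

D_KL(P||Q) = Σ P(x) log₂(P(x)/Q(x))

Computing term by term:
  P(1)·log₂(P(1)/Q(1)) = 0.25·log₂(0.25/0.1893) = 0.10031
  P(2)·log₂(P(2)/Q(2)) = 0.25·log₂(0.25/0.7573) = -0.39973
  P(3)·log₂(P(3)/Q(3)) = 0.25·log₂(0.25/0.0122) = 1.08924
  P(4)·log₂(P(4)/Q(4)) = 0.25·log₂(0.25/0.0412) = 0.65030

D_KL(P||Q) = 0.10031 - 0.39973 + 1.08924 + 0.65030 = 1.44012 ≈ 1.4401 bits

D_KL(Q||P) = Σ Q(x) log₂(Q(x)/P(x))

Computing term by term:
  Q(1)·log₂(Q(1)/P(1)) = 0.1893·log₂(0.1893/0.25) = -0.07596
  Q(2)·log₂(Q(2)/P(2)) = 0.7573·log₂(0.7573/0.25) = 1.21087
  Q(3)·log₂(Q(3)/P(3)) = 0.0122·log₂(0.0122/0.25) = -0.05316
  Q(4)·log₂(Q(4)/P(4)) = 0.0412·log₂(0.0412/0.25) = -0.10717

D_KL(Q||P) = -0.07596 + 1.21087 - 0.05316 - 0.10717 = 0.97458 ≈ 0.9746 bits

These are NOT equal (difference: 0.4655 bits). KL divergence is asymmetric: D_KL(P||Q) ≠ D_KL(Q||P) in general.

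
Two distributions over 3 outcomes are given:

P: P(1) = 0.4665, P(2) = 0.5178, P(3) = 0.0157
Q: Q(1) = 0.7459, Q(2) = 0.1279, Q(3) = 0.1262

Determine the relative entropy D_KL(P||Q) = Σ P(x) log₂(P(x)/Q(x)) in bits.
0.6815 bits

D_KL(P||Q) = Σ P(x) log₂(P(x)/Q(x))

Computing term by term:
  P(1)·log₂(P(1)/Q(1)) = 0.4665·log₂(0.4665/0.7459) = -0.31587
  P(2)·log₂(P(2)/Q(2)) = 0.5178·log₂(0.5178/0.1279) = 1.04460
  P(3)·log₂(P(3)/Q(3)) = 0.0157·log₂(0.0157/0.1262) = -0.04721

D_KL(P||Q) = -0.31587 + 1.04460 - 0.04721 = 0.68152 ≈ 0.6815 bits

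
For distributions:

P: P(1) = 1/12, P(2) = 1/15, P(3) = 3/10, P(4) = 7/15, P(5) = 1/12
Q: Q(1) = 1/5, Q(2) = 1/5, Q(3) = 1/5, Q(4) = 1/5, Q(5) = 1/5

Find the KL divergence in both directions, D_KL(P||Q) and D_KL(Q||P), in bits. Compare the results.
D_KL(P||Q) = 0.4298 bits, D_KL(Q||P) = 0.4607 bits. D_KL(Q||P) is larger than D_KL(P||Q) by 0.0309 bits; the two directions differ.

D_KL(P||Q) = Σ P(x) log₂(P(x)/Q(x))

Computing term by term:
  P(1)·log₂(P(1)/Q(1)) = (1/12)·log₂((1/12)/(1/5)) = -0.10525
  P(2)·log₂(P(2)/Q(2)) = (1/15)·log₂((1/15)/(1/5)) = -0.10566
  P(3)·log₂(P(3)/Q(3)) = (3/10)·log₂((3/10)/(1/5)) = 0.17549
  P(4)·log₂(P(4)/Q(4)) = (7/15)·log₂((7/15)/(1/5)) = 0.57045
  P(5)·log₂(P(5)/Q(5)) = (1/12)·log₂((1/12)/(1/5)) = -0.10525

D_KL(P||Q) = -0.10525 - 0.10566 + 0.17549 + 0.57045 - 0.10525 = 0.42978 ≈ 0.4298 bits

D_KL(Q||P) = Σ Q(x) log₂(Q(x)/P(x))

Computing term by term:
  Q(1)·log₂(Q(1)/P(1)) = (1/5)·log₂((1/5)/(1/12)) = 0.25261
  Q(2)·log₂(Q(2)/P(2)) = (1/5)·log₂((1/5)/(1/15)) = 0.31699
  Q(3)·log₂(Q(3)/P(3)) = (1/5)·log₂((1/5)/(3/10)) = -0.11699
  Q(4)·log₂(Q(4)/P(4)) = (1/5)·log₂((1/5)/(7/15)) = -0.24448
  Q(5)·log₂(Q(5)/P(5)) = (1/5)·log₂((1/5)/(1/12)) = 0.25261

D_KL(Q||P) = 0.25261 + 0.31699 - 0.11699 - 0.24448 + 0.25261 = 0.46074 ≈ 0.4607 bits

These are NOT equal (difference: 0.0309 bits). KL divergence is asymmetric: D_KL(P||Q) ≠ D_KL(Q||P) in general.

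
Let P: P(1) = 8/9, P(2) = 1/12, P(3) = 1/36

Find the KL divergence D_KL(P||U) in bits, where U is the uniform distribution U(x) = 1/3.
0.9916 bits

U(i) = 1/3 for all i

D_KL(P||U) = Σ P(x) log₂(P(x) / (1/3))
           = Σ P(x) log₂(P(x)) + log₂(3)
           = log₂(3) - H(P)

H(P) = -Σ P(x) log₂(P(x)):
  -P(1)·log₂(P(1)) = -(8/9)·log₂(8/9) = 0.15104
  -P(2)·log₂(P(2)) = -(1/12)·log₂(1/12) = 0.29875
  -P(3)·log₂(P(3)) = -(1/36)·log₂(1/36) = 0.14361
H(P) = 0.15104 + 0.29875 + 0.14361 = 0.59340 bits

log₂(3) = 1.58496 bits

D_KL(P||U) = 1.58496 - 0.59340 = 0.99156 ≈ 0.9916 bits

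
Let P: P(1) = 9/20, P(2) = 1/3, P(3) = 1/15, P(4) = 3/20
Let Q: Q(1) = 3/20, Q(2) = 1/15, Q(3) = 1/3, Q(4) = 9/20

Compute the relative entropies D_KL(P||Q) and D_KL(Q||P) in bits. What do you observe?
D_KL(P||Q) = 1.0947 bits, D_KL(Q||P) = 1.0947 bits. The two directions give the same value here, because Q is a self-inverse relabeling of P; in general KL divergence is asymmetric.

D_KL(P||Q) = Σ P(x) log₂(P(x)/Q(x))

Computing term by term:
  P(1)·log₂(P(1)/Q(1)) = (9/20)·log₂((9/20)/(3/20)) = 0.71323
  P(2)·log₂(P(2)/Q(2)) = (1/3)·log₂((1/3)/(1/15)) = 0.77398
  P(3)·log₂(P(3)/Q(3)) = (1/15)·log₂((1/15)/(1/3)) = -0.15480
  P(4)·log₂(P(4)/Q(4)) = (3/20)·log₂((3/20)/(9/20)) = -0.23774

D_KL(P||Q) = 0.71323 + 0.77398 - 0.15480 - 0.23774 = 1.09467 ≈ 1.0947 bits

D_KL(Q||P) = Σ Q(x) log₂(Q(x)/P(x))

Computing term by term:
  Q(1)·log₂(Q(1)/P(1)) = (3/20)·log₂((3/20)/(9/20)) = -0.23774
  Q(2)·log₂(Q(2)/P(2)) = (1/15)·log₂((1/15)/(1/3)) = -0.15480
  Q(3)·log₂(Q(3)/P(3)) = (1/3)·log₂((1/3)/(1/15)) = 0.77398
  Q(4)·log₂(Q(4)/P(4)) = (9/20)·log₂((9/20)/(3/20)) = 0.71323

D_KL(Q||P) = -0.23774 - 0.15480 + 0.77398 + 0.71323 = 1.09467 ≈ 1.0947 bits

These ARE equal here. Q is P with outcomes relabeled (Q(1) = P(4), Q(2) = P(3), Q(3) = P(2), Q(4) = P(1)) by a relabeling that is its own inverse, so the two sums contain exactly the same terms in a different order. This is a special case — KL divergence is not symmetric in general: D_KL(P||Q) ≠ D_KL(Q||P) for most P, Q.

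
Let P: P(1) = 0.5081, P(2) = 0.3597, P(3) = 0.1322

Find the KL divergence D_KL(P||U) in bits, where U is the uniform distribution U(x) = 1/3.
0.1721 bits

U(i) = 1/3 for all i

D_KL(P||U) = Σ P(x) log₂(P(x) / (1/3))
           = Σ P(x) log₂(P(x)) + log₂(3)
           = log₂(3) - H(P)

H(P) = -Σ P(x) log₂(P(x)):
  -P(1)·log₂(P(1)) = -(0.5081)·log₂(0.5081) = 0.49632
  -P(2)·log₂(P(2)) = -(0.3597)·log₂(0.3597) = 0.53061
  -P(3)·log₂(P(3)) = -(0.1322)·log₂(0.1322) = 0.38592
H(P) = 0.49632 + 0.53061 + 0.38592 = 1.41285 bits

log₂(3) = 1.58496 bits

D_KL(P||U) = 1.58496 - 1.41285 = 0.17211 ≈ 0.1721 bits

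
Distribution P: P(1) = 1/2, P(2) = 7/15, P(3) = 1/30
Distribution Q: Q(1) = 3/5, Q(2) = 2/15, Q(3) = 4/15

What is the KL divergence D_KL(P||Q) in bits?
0.6119 bits

D_KL(P||Q) = Σ P(x) log₂(P(x)/Q(x))

Computing term by term:
  P(1)·log₂(P(1)/Q(1)) = (1/2)·log₂((1/2)/(3/5)) = -0.13152
  P(2)·log₂(P(2)/Q(2)) = (7/15)·log₂((7/15)/(2/15)) = 0.84343
  P(3)·log₂(P(3)/Q(3)) = (1/30)·log₂((1/30)/(4/15)) = -0.10000

D_KL(P||Q) = -0.13152 + 0.84343 - 0.10000 = 0.61191 ≈ 0.6119 bits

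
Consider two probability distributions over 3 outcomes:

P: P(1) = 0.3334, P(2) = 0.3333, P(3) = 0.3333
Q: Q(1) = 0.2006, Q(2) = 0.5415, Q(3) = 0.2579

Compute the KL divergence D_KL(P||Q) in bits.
0.1343 bits

D_KL(P||Q) = Σ P(x) log₂(P(x)/Q(x))

Computing term by term:
  P(1)·log₂(P(1)/Q(1)) = 0.3334·log₂(0.3334/0.2006) = 0.24436
  P(2)·log₂(P(2)/Q(2)) = 0.3333·log₂(0.3333/0.5415) = -0.23336
  P(3)·log₂(P(3)/Q(3)) = 0.3333·log₂(0.3333/0.2579) = 0.12332

D_KL(P||Q) = 0.24436 - 0.23336 + 0.12332 = 0.13432 ≈ 0.1343 bits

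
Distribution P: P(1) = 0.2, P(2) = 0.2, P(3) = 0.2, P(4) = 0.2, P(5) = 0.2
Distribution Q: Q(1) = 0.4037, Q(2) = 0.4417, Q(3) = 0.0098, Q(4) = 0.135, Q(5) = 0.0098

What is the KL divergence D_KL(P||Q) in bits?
1.4226 bits

D_KL(P||Q) = Σ P(x) log₂(P(x)/Q(x))

Computing term by term:
  P(1)·log₂(P(1)/Q(1)) = 0.2·log₂(0.2/0.4037) = -0.20266
  P(2)·log₂(P(2)/Q(2)) = 0.2·log₂(0.2/0.4417) = -0.22861
  P(3)·log₂(P(3)/Q(3)) = 0.2·log₂(0.2/0.0098) = 0.87021
  P(4)·log₂(P(4)/Q(4)) = 0.2·log₂(0.2/0.135) = 0.11341
  P(5)·log₂(P(5)/Q(5)) = 0.2·log₂(0.2/0.0098) = 0.87021

D_KL(P||Q) = -0.20266 - 0.22861 + 0.87021 + 0.11341 + 0.87021 = 1.42256 ≈ 1.4226 bits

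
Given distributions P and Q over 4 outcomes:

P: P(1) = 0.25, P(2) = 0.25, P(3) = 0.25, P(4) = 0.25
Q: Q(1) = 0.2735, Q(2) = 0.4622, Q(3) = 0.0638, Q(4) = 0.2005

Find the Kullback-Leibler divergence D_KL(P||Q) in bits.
0.3181 bits

D_KL(P||Q) = Σ P(x) log₂(P(x)/Q(x))

Computing term by term:
  P(1)·log₂(P(1)/Q(1)) = 0.25·log₂(0.25/0.2735) = -0.03240
  P(2)·log₂(P(2)/Q(2)) = 0.25·log₂(0.25/0.4622) = -0.22165
  P(3)·log₂(P(3)/Q(3)) = 0.25·log₂(0.25/0.0638) = 0.49257
  P(4)·log₂(P(4)/Q(4)) = 0.25·log₂(0.25/0.2005) = 0.07958

D_KL(P||Q) = -0.03240 - 0.22165 + 0.49257 + 0.07958 = 0.31810 ≈ 0.3181 bits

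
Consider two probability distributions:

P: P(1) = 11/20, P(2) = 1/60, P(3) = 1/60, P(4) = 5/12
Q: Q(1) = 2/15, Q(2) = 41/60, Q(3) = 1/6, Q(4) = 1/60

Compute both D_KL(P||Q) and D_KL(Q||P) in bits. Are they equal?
D_KL(P||Q) = 2.9147 bits, D_KL(Q||P) = 3.8647 bits. No, they are not equal.

D_KL(P||Q) = Σ P(x) log₂(P(x)/Q(x))

Computing term by term:
  P(1)·log₂(P(1)/Q(1)) = (11/20)·log₂((11/20)/(2/15)) = 1.12442
  P(2)·log₂(P(2)/Q(2)) = (1/60)·log₂((1/60)/(41/60)) = -0.08929
  P(3)·log₂(P(3)/Q(3)) = (1/60)·log₂((1/60)/(1/6)) = -0.05537
  P(4)·log₂(P(4)/Q(4)) = (5/12)·log₂((5/12)/(1/60)) = 1.93494

D_KL(P||Q) = 1.12442 - 0.08929 - 0.05537 + 1.93494 = 2.91470 ≈ 2.9147 bits

D_KL(Q||P) = Σ Q(x) log₂(Q(x)/P(x))

Computing term by term:
  Q(1)·log₂(Q(1)/P(1)) = (2/15)·log₂((2/15)/(11/20)) = -0.27259
  Q(2)·log₂(Q(2)/P(2)) = (41/60)·log₂((41/60)/(1/60)) = 3.66099
  Q(3)·log₂(Q(3)/P(3)) = (1/6)·log₂((1/6)/(1/60)) = 0.55365
  Q(4)·log₂(Q(4)/P(4)) = (1/60)·log₂((1/60)/(5/12)) = -0.07740

D_KL(Q||P) = -0.27259 + 3.66099 + 0.55365 - 0.07740 = 3.86465 ≈ 3.8647 bits

These are NOT equal (difference: 0.9500 bits). KL divergence is asymmetric: D_KL(P||Q) ≠ D_KL(Q||P) in general.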